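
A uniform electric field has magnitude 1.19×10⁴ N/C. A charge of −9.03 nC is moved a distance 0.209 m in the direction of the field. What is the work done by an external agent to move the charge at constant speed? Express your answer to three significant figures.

The potential change for a displacement 0.209 m in the direction of the field is ΔV = −Ed = -2490 V.
W_ext = qΔV = 2.25×10⁻⁵ J.

2.25×10⁻⁵ J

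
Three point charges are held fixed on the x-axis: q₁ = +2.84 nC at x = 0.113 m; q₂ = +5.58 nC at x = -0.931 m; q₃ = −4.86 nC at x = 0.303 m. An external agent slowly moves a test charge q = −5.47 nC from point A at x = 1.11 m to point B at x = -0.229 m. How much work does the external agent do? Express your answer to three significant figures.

For quasistatic motion the external work equals the change in potential energy: W_ext = qΔV = q(V_B − V_A).
At A: distances to the source charges are 0.997 m, 2.04 m, 0.807 m; V_A = Σ kqᵢ/rᵢ = -3.95 V.
At B: distances to the source charges are 0.342 m, 0.702 m, 0.532 m; V_B = Σ kqᵢ/rᵢ = 64.0 V.
ΔV = V_B − V_A = 67.9 V.
W_ext = qΔV = (-5.47×10⁻⁹ C)(67.9 V) = -3.72×10⁻⁷ J.

-3.72×10⁻⁷ J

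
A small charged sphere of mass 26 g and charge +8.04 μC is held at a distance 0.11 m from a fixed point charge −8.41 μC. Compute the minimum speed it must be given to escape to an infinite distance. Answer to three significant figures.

To just escape, total mechanical energy must reach zero at infinity: ½mv²_min + U = 0, so ½mv²_min = −U = |kQq|/r.
|U| = |kQq|/r = (8.99×10⁹ N·m²/C²)(8.41×10⁻⁶)(8.04×10⁻⁶)/(0.110) = 5.53 J.
v_min = √(2|U|/m) = √(2·5.53/0.0260) = 20.6 m/s.

20.6 m/s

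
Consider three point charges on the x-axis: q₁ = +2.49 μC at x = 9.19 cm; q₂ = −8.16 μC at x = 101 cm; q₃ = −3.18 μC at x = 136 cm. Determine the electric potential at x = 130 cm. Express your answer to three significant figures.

-7.11×10⁵ V

Electric potential is a scalar, so the contributions from each charge add algebraically: V = Σ kqᵢ/rᵢ.
Distances from the field point to each charge: r₁ = 1.21 m, r₂ = 0.290 m, r₃ = 0.0600 m.
V = k[(2.49×10⁻⁶)/(1.21) + (-8.16×10⁻⁶)/(0.290) + (-3.18×10⁻⁶)/(0.0600)] = -7.11×10⁵ V.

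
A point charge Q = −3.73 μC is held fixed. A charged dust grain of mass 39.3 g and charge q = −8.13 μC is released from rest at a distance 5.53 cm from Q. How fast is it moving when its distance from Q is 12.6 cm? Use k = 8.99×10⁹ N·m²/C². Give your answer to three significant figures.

11.9 m/s

Only the electrostatic force acts, so mechanical energy is conserved: ½mv² = U₁ − U₂ = kQq(1/r₁ − 1/r₂).
U₁ − U₂ = (8.99×10⁹ N·m²/C²)(-3.73×10⁻⁶ C)(-8.13×10⁻⁶ C)(1/0.0553 − 1/0.126) = 2.77 J.
v = √(2·2.77/0.0393) = 11.9 m/s.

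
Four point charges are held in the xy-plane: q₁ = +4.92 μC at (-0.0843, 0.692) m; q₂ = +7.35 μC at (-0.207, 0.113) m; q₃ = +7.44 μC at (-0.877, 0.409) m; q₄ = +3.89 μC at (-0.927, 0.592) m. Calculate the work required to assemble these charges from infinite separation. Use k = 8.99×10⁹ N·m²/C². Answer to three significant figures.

The work to assemble the configuration equals its total potential energy, U = Σ kqᵢqⱼ/rᵢⱼ over all pairs.
Pair separations: r₁₂ = 0.592 m, r₁₃ = 0.842 m, r₁₄ = 0.849 m, r₂₃ = 0.732 m, r₂₄ = 0.865 m, r₃₄ = 0.190 m.
Summing all 6 pair terms gives U = 3.48 J.

3.48 J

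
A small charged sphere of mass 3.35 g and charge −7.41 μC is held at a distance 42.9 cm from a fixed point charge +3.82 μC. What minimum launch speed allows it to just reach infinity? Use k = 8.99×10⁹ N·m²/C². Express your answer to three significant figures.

To just escape, total mechanical energy must reach zero at infinity: ½mv²_min + U = 0, so ½mv²_min = −U = |kQq|/r.
|U| = |kQq|/r = (8.99×10⁹ N·m²/C²)(3.82×10⁻⁶)(7.41×10⁻⁶)/(0.429) = 0.593 J.
v_min = √(2|U|/m) = √(2·0.593/3.35×10⁻³) = 18.8 m/s.

18.8 m/s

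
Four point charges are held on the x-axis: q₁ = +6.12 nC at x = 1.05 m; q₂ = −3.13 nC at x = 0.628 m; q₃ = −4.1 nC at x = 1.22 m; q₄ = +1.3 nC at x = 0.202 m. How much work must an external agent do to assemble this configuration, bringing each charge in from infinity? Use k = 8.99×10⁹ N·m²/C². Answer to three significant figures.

The assembly work is the sum of pairwise potential energies, U = Σ_{i<j} kqᵢqⱼ/rᵢⱼ.
Pair separations: r₁₂ = 0.422 m, r₁₃ = 0.170 m, r₁₄ = 0.848 m, r₂₃ = 0.592 m, r₂₄ = 0.426 m, r₃₄ = 1.02 m.
Summing all 6 pair terms gives U = -1.59×10⁻⁶ J.

-1.59×10⁻⁶ J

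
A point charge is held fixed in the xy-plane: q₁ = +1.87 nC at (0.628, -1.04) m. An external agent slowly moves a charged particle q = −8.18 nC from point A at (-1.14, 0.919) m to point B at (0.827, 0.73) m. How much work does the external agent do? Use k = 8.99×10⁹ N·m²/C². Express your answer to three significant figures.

For quasistatic motion the external work equals the change in potential energy: W_ext = qΔV = q(V_B − V_A).
At A: distance to the source charge is 2.64 m; V_A = kq₁/r = 6.37 V.
At B: distance to the source charge is 1.78 m; V_B = kq₁/r = 9.44 V.
ΔV = V_B − V_A = 3.07 V.
W_ext = qΔV = (-8.18×10⁻⁹ C)(3.07 V) = -2.51×10⁻⁸ J.

-2.51×10⁻⁸ J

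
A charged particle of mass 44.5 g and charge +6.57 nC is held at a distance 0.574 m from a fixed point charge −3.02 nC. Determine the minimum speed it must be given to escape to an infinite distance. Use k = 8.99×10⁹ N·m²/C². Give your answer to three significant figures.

To just escape, total mechanical energy must reach zero at infinity: ½mv²_min + U = 0, so ½mv²_min = −U = |kQq|/r.
|U| = |kQq|/r = (8.99×10⁹ N·m²/C²)(3.02×10⁻⁹)(6.57×10⁻⁹)/(0.574) = 3.11×10⁻⁷ J.
v_min = √(2|U|/m) = √(2·3.11×10⁻⁷/0.0445) = 3.74×10⁻³ m/s.

3.74×10⁻³ m/s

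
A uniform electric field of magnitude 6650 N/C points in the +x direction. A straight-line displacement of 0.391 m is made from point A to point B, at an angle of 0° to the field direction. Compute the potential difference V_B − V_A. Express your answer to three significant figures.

-2600 V

Only the component of displacement along E changes the potential: ΔV = −E·d·cosθ.
ΔV = −(6650 V/m)(0.391 m)cos0° = -2600 V.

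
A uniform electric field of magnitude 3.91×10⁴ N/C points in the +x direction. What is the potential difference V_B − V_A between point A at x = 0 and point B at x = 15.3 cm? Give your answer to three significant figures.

-5980 V

In a uniform field, potential decreases in the direction of E: V_B − V_A = −E·Δx.
V_B − V_A = −(3.91×10⁴ V/m)(0.153 m) = -5980 V.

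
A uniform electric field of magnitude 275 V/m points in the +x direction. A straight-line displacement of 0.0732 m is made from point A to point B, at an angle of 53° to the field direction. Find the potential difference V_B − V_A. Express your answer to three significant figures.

-12.1 V

Only the component of displacement along E changes the potential: ΔV = −E·d·cosθ.
ΔV = −(275 V/m)(0.0732 m)cos53° = -12.1 V.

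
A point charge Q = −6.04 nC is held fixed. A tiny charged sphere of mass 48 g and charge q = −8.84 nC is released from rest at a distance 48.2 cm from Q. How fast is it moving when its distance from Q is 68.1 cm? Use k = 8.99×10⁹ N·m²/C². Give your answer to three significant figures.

Only the electrostatic force acts, so mechanical energy is conserved: ½mv² = U₁ − U₂ = kQq(1/r₁ − 1/r₂).
U₁ − U₂ = (8.99×10⁹ N·m²/C²)(-6.04×10⁻⁹ C)(-8.84×10⁻⁹ C)(1/0.482 − 1/0.681) = 2.91×10⁻⁷ J.
v = √(2·2.91×10⁻⁷/0.0480) = 3.48×10⁻³ m/s.

3.48×10⁻³ m/s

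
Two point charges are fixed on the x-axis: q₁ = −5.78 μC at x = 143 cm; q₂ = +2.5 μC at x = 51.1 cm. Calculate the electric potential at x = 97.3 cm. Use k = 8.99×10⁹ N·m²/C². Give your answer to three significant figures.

-6.51×10⁴ V

Electric potential is a scalar, so the contributions from each charge add algebraically: V = Σ kqᵢ/rᵢ.
Distances from the field point to each charge: r₁ = 0.457 m, r₂ = 0.462 m.
V = k[(-5.78×10⁻⁶)/(0.457) + (2.50×10⁻⁶)/(0.462)] = -6.51×10⁴ V.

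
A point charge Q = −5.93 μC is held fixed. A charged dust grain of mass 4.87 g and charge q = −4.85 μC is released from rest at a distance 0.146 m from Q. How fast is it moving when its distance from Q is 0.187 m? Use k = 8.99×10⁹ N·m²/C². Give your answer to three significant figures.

Only the electrostatic force acts, so mechanical energy is conserved: ½mv² = U₁ − U₂ = kQq(1/r₁ − 1/r₂).
U₁ − U₂ = (8.99×10⁹ N·m²/C²)(-5.93×10⁻⁶ C)(-4.85×10⁻⁶ C)(1/0.146 − 1/0.187) = 0.388 J.
v = √(2·0.388/4.87×10⁻³) = 12.6 m/s.

12.6 m/s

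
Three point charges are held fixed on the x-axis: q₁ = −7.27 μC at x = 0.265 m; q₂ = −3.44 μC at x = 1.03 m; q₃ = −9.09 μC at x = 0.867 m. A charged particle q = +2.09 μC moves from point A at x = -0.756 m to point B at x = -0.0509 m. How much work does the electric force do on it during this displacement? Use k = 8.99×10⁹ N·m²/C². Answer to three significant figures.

0.403 J

The work done by the electric force is W_field = −ΔU = −q(V_B − V_A) = q(V_A − V_B).
At A: distances to the source charges are 1.02 m, 1.79 m, 1.62 m; V_A = Σ kqᵢ/rᵢ = -1.32×10⁵ V.
At B: distances to the source charges are 0.316 m, 1.08 m, 0.918 m; V_B = Σ kqᵢ/rᵢ = -3.25×10⁵ V.
ΔV = V_B − V_A = -1.93×10⁵ V.
W_field = −qΔV = −(2.09×10⁻⁶ C)(-1.93×10⁵ V) = 0.403 J.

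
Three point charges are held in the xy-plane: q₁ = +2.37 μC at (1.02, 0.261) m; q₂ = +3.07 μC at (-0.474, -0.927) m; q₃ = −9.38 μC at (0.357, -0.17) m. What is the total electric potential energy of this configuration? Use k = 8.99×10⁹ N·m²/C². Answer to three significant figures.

-0.449 J

The assembly work is the sum of pairwise potential energies, U = Σ_{i<j} kqᵢqⱼ/rᵢⱼ.
Pair separations: r₁₂ = 1.91 m, r₁₃ = 0.791 m, r₂₃ = 1.12 m.
U = (0.0343) + (-0.253) + (-0.230) = -0.449 J.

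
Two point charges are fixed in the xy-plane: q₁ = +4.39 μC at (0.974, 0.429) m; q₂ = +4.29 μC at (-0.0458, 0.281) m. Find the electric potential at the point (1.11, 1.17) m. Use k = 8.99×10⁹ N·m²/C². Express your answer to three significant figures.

The total potential is the scalar sum of each charge's contribution, V = Σ kqᵢ/rᵢ.
Distances from the field point to each charge: r₁ = 0.753 m, r₂ = 1.46 m.
V = k[(4.39×10⁻⁶)/(0.753) + (4.29×10⁻⁶)/(1.46)] = 7.88×10⁴ V.

7.88×10⁴ V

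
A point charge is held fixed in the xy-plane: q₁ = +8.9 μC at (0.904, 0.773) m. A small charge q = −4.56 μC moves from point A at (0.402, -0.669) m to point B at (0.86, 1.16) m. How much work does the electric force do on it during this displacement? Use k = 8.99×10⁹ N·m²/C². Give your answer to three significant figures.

0.698 J

The work done by the electric force is W_field = −ΔU = −q(V_B − V_A) = q(V_A − V_B).
At A: distance to the source charge is 1.53 m; V_A = kq₁/r = 5.24×10⁴ V.
At B: distance to the source charge is 0.389 m; V_B = kq₁/r = 2.05×10⁵ V.
ΔV = V_B − V_A = 1.53×10⁵ V.
W_field = −qΔV = −(-4.56×10⁻⁶ C)(1.53×10⁵ V) = 0.698 J.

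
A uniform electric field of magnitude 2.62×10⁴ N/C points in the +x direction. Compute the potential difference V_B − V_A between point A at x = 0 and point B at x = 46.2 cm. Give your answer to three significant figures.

-1.21×10⁴ V

In a uniform field, potential decreases in the direction of E: V_B − V_A = −E·Δx.
V_B − V_A = −(2.62×10⁴ V/m)(0.462 m) = -1.21×10⁴ V.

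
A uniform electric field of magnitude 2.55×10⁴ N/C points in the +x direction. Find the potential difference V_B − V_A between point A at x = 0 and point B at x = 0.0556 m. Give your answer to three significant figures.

In a uniform field, potential decreases in the direction of E: V_B − V_A = −E·Δx.
V_B − V_A = −(2.55×10⁴ V/m)(0.0556 m) = -1420 V.

-1420 V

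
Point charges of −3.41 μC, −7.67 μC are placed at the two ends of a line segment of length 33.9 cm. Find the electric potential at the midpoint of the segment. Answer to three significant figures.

-5.88×10⁵ V

The total potential is the scalar sum of each charge's contribution, V = Σ kqᵢ/rᵢ.
Each charge is 0.169 m from the midpoint.
V = k[(-3.41×10⁻⁶)/(0.169) + (-7.67×10⁻⁶)/(0.169)] = -5.88×10⁵ V.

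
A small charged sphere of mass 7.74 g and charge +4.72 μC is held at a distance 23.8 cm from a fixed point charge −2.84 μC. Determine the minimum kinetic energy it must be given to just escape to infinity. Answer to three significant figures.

0.506 J

To just escape, total mechanical energy must reach zero at infinity: ½mv²_min + U = 0, so ½mv²_min = −U = |kQq|/r.
|U| = |kQq|/r = (8.99×10⁹ N·m²/C²)(2.84×10⁻⁶)(4.72×10⁻⁶)/(0.238) = 0.506 J.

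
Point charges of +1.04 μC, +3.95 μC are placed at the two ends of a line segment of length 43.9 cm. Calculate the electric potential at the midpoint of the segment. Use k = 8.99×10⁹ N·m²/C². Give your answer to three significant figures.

The total potential is the scalar sum of each charge's contribution, V = Σ kqᵢ/rᵢ.
Each charge is 0.220 m from the midpoint.
V = k[(1.04×10⁻⁶)/(0.220) + (3.95×10⁻⁶)/(0.220)] = 2.04×10⁵ V.

2.04×10⁵ V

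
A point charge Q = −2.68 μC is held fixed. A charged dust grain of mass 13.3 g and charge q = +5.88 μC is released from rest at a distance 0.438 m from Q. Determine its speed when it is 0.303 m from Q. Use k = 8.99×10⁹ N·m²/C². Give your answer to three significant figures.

Only the electrostatic force acts, so mechanical energy is conserved: ½mv² = U₁ − U₂ = kQq(1/r₁ − 1/r₂).
U₁ − U₂ = (8.99×10⁹ N·m²/C²)(-2.68×10⁻⁶ C)(5.88×10⁻⁶ C)(1/0.438 − 1/0.303) = 0.144 J.
v = √(2·0.144/0.0133) = 4.66 m/s.

4.66 m/s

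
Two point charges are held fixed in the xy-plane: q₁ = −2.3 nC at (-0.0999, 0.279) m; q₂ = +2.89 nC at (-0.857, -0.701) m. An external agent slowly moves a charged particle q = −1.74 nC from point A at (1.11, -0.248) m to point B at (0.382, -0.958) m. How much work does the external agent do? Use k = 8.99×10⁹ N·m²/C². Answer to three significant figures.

For quasistatic motion the external work equals the change in potential energy: W_ext = qΔV = q(V_B − V_A).
At A: distances to the source charges are 1.32 m, 2.02 m; V_A = Σ kqᵢ/rᵢ = -2.80 V.
At B: distances to the source charges are 1.33 m, 1.27 m; V_B = Σ kqᵢ/rᵢ = 4.96 V.
ΔV = V_B − V_A = 7.75 V.
W_ext = qΔV = (-1.74×10⁻⁹ C)(7.75 V) = -1.35×10⁻⁸ J.

-1.35×10⁻⁸ J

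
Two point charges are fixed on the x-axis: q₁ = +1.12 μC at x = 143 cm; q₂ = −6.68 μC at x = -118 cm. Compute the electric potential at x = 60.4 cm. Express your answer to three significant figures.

Electric potential is a scalar, so the contributions from each charge add algebraically: V = Σ kqᵢ/rᵢ.
Distances from the field point to each charge: r₁ = 0.826 m, r₂ = 1.78 m.
V = k[(1.12×10⁻⁶)/(0.826) + (-6.68×10⁻⁶)/(1.78)] = -2.15×10⁴ V.

-2.15×10⁴ V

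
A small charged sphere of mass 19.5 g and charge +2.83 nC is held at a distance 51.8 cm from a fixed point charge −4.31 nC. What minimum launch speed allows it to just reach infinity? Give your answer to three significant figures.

4.66×10⁻³ m/s

To just escape, total mechanical energy must reach zero at infinity: ½mv²_min + U = 0, so ½mv²_min = −U = |kQq|/r.
|U| = |kQq|/r = (8.99×10⁹ N·m²/C²)(4.31×10⁻⁹)(2.83×10⁻⁹)/(0.518) = 2.12×10⁻⁷ J.
v_min = √(2|U|/m) = √(2·2.12×10⁻⁷/0.0195) = 4.66×10⁻³ m/s.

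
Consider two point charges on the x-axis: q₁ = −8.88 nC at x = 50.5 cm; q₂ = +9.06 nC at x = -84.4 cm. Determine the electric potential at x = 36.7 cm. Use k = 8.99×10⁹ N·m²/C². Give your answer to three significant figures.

-511 V

The total potential is the scalar sum of each charge's contribution, V = Σ kqᵢ/rᵢ.
Distances from the field point to each charge: r₁ = 0.138 m, r₂ = 1.21 m.
V = k[(-8.88×10⁻⁹)/(0.138) + (9.06×10⁻⁹)/(1.21)] = -511 V.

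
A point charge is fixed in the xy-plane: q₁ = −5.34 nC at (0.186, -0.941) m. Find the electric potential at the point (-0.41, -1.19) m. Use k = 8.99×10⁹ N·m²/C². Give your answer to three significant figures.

-74.3 V

The total potential is the scalar sum of each charge's contribution, V = Σ kqᵢ/rᵢ.
Distances from the field point to each charge: r₁ = 0.646 m.
V = k[(-5.34×10⁻⁹)/(0.646)] = -74.3 V.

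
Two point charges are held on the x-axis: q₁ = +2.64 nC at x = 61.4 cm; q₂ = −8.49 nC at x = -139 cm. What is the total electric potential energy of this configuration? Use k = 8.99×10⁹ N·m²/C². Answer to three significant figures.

The work to assemble the configuration equals its total potential energy, U = Σ kqᵢqⱼ/rᵢⱼ over all pairs.
Pair separations: r₁₂ = 2.00 m.
U = (-1.01×10⁻⁷) = -1.01×10⁻⁷ J.

-1.01×10⁻⁷ J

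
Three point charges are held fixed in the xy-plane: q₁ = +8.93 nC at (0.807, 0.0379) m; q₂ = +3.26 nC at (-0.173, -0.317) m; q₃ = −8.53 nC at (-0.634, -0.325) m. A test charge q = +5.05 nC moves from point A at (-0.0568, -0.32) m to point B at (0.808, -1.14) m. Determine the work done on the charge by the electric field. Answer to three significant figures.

The work done by the electric force is W_field = −ΔU = −q(V_B − V_A) = q(V_A − V_B).
At A: distances to the source charges are 0.935 m, 0.116 m, 0.577 m; V_A = Σ kqᵢ/rᵢ = 205 V.
At B: distances to the source charges are 1.18 m, 1.28 m, 1.66 m; V_B = Σ kqᵢ/rᵢ = 44.7 V.
ΔV = V_B − V_A = -160 V.
W_field = −qΔV = −(5.05×10⁻⁹ C)(-160 V) = 8.10×10⁻⁷ J.

8.10×10⁻⁷ J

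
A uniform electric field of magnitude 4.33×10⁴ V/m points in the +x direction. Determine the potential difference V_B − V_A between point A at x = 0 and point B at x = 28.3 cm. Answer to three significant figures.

In a uniform field, potential decreases in the direction of E: V_B − V_A = −E·Δx.
V_B − V_A = −(4.33×10⁴ V/m)(0.283 m) = -1.23×10⁴ V.

-1.23×10⁴ V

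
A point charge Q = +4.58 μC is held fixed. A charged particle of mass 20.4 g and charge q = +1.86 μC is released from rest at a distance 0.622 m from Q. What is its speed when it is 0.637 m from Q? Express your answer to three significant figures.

0.533 m/s

Only the electrostatic force acts, so mechanical energy is conserved: ½mv² = U₁ − U₂ = kQq(1/r₁ − 1/r₂).
U₁ − U₂ = (8.99×10⁹ N·m²/C²)(4.58×10⁻⁶ C)(1.86×10⁻⁶ C)(1/0.622 − 1/0.637) = 2.90×10⁻³ J.
v = √(2·2.90×10⁻³/0.0204) = 0.533 m/s.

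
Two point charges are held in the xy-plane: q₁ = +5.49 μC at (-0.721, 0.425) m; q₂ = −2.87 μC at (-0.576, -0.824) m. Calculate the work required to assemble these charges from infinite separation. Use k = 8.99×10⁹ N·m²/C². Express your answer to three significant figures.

The assembly work is the sum of pairwise potential energies, U = Σ_{i<j} kqᵢqⱼ/rᵢⱼ.
Pair separations: r₁₂ = 1.26 m.
U = (-0.113) = -0.113 J.

-0.113 J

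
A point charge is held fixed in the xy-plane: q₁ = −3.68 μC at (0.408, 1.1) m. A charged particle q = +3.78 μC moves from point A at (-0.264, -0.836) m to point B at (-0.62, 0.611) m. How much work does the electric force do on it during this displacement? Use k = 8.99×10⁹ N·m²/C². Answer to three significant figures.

0.0488 J

The work done by the electric force is W_field = −ΔU = −q(V_B − V_A) = q(V_A − V_B).
At A: distance to the source charge is 2.05 m; V_A = kq₁/r = -1.61×10⁴ V.
At B: distance to the source charge is 1.14 m; V_B = kq₁/r = -2.91×10⁴ V.
ΔV = V_B − V_A = -1.29×10⁴ V.
W_field = −qΔV = −(3.78×10⁻⁶ C)(-1.29×10⁴ V) = 0.0488 J.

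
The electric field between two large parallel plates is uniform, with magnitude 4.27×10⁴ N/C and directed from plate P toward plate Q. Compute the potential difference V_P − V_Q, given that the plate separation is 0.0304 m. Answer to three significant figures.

In a uniform field, potential decreases in the direction of E: ΔV = −E·d for a displacement d parallel to E.
Going from Q to P is a displacement of 0.0304 m opposite to the field, so V_P − V_Q = +Ed = 1300 V.

1300 V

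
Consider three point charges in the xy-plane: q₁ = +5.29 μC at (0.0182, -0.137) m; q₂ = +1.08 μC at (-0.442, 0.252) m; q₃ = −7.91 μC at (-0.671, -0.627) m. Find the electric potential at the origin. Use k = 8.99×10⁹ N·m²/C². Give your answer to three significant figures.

Electric potential is a scalar, so the contributions from each charge add algebraically: V = Σ kqᵢ/rᵢ.
Distances from the field point to each charge: r₁ = 0.138 m, r₂ = 0.509 m, r₃ = 0.918 m.
V = k[(5.29×10⁻⁶)/(0.138) + (1.08×10⁻⁶)/(0.509) + (-7.91×10⁻⁶)/(0.918)] = 2.86×10⁵ V.

2.86×10⁵ V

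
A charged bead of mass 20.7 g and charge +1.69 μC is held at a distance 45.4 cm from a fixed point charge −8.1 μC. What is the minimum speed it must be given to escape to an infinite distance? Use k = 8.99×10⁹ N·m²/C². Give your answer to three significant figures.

5.12 m/s

To just escape, total mechanical energy must reach zero at infinity: ½mv²_min + U = 0, so ½mv²_min = −U = |kQq|/r.
|U| = |kQq|/r = (8.99×10⁹ N·m²/C²)(8.10×10⁻⁶)(1.69×10⁻⁶)/(0.454) = 0.271 J.
v_min = √(2|U|/m) = √(2·0.271/0.0207) = 5.12 m/s.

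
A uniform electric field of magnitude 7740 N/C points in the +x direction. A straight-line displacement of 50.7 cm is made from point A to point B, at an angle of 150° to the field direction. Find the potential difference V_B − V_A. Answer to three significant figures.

3400 V

Only the component of displacement along E changes the potential: ΔV = −E·d·cosθ.
ΔV = −(7740 V/m)(0.507 m)cos150° = 3400 V.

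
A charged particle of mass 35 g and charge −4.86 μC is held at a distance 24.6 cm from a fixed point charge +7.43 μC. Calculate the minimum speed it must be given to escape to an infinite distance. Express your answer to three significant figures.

8.68 m/s

To just escape, total mechanical energy must reach zero at infinity: ½mv²_min + U = 0, so ½mv²_min = −U = |kQq|/r.
|U| = |kQq|/r = (8.99×10⁹ N·m²/C²)(7.43×10⁻⁶)(4.86×10⁻⁶)/(0.246) = 1.32 J.
v_min = √(2|U|/m) = √(2·1.32/0.0350) = 8.68 m/s.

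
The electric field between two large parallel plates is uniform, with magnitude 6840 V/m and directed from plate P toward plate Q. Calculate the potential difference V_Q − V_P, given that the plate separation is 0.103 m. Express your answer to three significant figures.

In a uniform field, potential decreases in the direction of E: ΔV = −E·d for a displacement d parallel to E.
Going from P to Q is a displacement of 0.103 m along the field, so V_Q − V_P = −Ed = -705 V.

-705 V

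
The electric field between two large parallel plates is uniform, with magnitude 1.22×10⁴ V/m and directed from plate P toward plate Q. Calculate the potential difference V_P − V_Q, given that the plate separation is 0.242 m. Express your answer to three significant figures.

In a uniform field, potential decreases in the direction of E: ΔV = −E·d for a displacement d parallel to E.
Going from Q to P is a displacement of 0.242 m opposite to the field, so V_P − V_Q = +Ed = 2950 V.

2950 V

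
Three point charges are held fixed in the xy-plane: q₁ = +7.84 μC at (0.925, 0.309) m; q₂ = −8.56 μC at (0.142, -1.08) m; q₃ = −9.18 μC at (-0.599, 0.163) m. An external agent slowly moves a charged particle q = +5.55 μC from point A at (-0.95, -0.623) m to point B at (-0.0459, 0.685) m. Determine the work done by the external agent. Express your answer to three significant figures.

For quasistatic motion the external work equals the change in potential energy: W_ext = qΔV = q(V_B − V_A).
At A: distances to the source charges are 2.09 m, 1.18 m, 0.861 m; V_A = Σ kqᵢ/rᵢ = -1.27×10⁵ V.
At B: distances to the source charges are 1.04 m, 1.77 m, 0.761 m; V_B = Σ kqᵢ/rᵢ = -8.42×10⁴ V.
ΔV = V_B − V_A = 4.30×10⁴ V.
W_ext = qΔV = (5.55×10⁻⁶ C)(4.30×10⁴ V) = 0.239 J.

0.239 J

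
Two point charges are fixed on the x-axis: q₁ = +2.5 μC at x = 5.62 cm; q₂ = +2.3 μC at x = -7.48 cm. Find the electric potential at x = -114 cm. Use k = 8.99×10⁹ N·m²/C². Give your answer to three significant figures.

Electric potential is a scalar, so the contributions from each charge add algebraically: V = Σ kqᵢ/rᵢ.
Distances from the field point to each charge: r₁ = 1.20 m, r₂ = 1.07 m.
V = k[(2.50×10⁻⁶)/(1.20) + (2.30×10⁻⁶)/(1.07)] = 3.82×10⁴ V.

3.82×10⁴ V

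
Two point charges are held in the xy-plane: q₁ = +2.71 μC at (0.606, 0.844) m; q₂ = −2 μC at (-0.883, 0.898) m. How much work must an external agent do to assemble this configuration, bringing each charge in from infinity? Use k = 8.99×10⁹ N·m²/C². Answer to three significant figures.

The work to assemble the configuration equals its total potential energy, U = Σ kqᵢqⱼ/rᵢⱼ over all pairs.
Pair separations: r₁₂ = 1.49 m.
U = (-0.0327) = -0.0327 J.

-0.0327 J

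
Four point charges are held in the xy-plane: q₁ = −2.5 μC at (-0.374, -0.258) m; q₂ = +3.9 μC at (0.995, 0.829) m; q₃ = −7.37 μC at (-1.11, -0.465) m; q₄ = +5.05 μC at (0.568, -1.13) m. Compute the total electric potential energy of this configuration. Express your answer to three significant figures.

-0.124 J

The work to assemble the configuration equals its total potential energy, U = Σ kqᵢqⱼ/rᵢⱼ over all pairs.
Pair separations: r₁₂ = 1.75 m, r₁₃ = 0.765 m, r₁₄ = 1.28 m, r₂₃ = 2.47 m, r₂₄ = 2.00 m, r₃₄ = 1.80 m.
Summing all 6 pair terms gives U = -0.124 J.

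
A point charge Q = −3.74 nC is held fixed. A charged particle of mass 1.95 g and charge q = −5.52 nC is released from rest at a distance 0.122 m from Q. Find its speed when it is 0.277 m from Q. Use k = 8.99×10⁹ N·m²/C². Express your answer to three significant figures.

0.0295 m/s

Only the electrostatic force acts, so mechanical energy is conserved: ½mv² = U₁ − U₂ = kQq(1/r₁ − 1/r₂).
U₁ − U₂ = (8.99×10⁹ N·m²/C²)(-3.74×10⁻⁹ C)(-5.52×10⁻⁹ C)(1/0.122 − 1/0.277) = 8.51×10⁻⁷ J.
v = √(2·8.51×10⁻⁷/1.95×10⁻³) = 0.0295 m/s.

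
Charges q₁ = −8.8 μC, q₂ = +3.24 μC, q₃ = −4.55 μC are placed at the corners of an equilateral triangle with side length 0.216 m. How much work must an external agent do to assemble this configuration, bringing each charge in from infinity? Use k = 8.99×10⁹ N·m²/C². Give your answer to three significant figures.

-0.134 J

The assembly work is the sum of pairwise potential energies, U = Σ_{i<j} kqᵢqⱼ/rᵢⱼ.
All three pair separations equal the side length, 0.216 m.
U = (-1.19) + (1.67) + (-0.614) = -0.134 J.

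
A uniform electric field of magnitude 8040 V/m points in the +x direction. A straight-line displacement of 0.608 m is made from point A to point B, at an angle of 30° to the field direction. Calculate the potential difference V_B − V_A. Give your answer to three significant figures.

Only the component of displacement along E changes the potential: ΔV = −E·d·cosθ.
ΔV = −(8040 V/m)(0.608 m)cos30° = -4230 V.

-4230 V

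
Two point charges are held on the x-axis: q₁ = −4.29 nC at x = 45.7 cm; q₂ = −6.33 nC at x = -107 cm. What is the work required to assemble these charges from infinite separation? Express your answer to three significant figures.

The assembly work is the sum of pairwise potential energies, U = Σ_{i<j} kqᵢqⱼ/rᵢⱼ.
Pair separations: r₁₂ = 1.53 m.
U = (1.60×10⁻⁷) = 1.60×10⁻⁷ J.

1.60×10⁻⁷ J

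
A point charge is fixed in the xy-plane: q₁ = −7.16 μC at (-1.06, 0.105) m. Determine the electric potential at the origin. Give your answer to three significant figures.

-6.04×10⁴ V

Electric potential is a scalar, so the contributions from each charge add algebraically: V = Σ kqᵢ/rᵢ.
Distances from the field point to each charge: r₁ = 1.07 m.
V = k[(-7.16×10⁻⁶)/(1.07)] = -6.04×10⁴ V.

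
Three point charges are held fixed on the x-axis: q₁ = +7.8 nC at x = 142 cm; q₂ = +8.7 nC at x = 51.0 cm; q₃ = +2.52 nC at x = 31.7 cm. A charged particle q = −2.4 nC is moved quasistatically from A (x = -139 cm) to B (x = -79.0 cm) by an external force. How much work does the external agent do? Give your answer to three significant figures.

-7.91×10⁻⁸ J

For quasistatic motion the external work equals the change in potential energy: W_ext = qΔV = q(V_B − V_A).
At A: distances to the source charges are 2.81 m, 1.90 m, 1.71 m; V_A = Σ kqᵢ/rᵢ = 79.4 V.
At B: distances to the source charges are 2.21 m, 1.30 m, 1.11 m; V_B = Σ kqᵢ/rᵢ = 112 V.
ΔV = V_B − V_A = 33.0 V.
W_ext = qΔV = (-2.40×10⁻⁹ C)(33.0 V) = -7.91×10⁻⁸ J.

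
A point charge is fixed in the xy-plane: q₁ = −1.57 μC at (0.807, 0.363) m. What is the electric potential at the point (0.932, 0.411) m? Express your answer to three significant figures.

Electric potential is a scalar, so the contributions from each charge add algebraically: V = Σ kqᵢ/rᵢ.
Distances from the field point to each charge: r₁ = 0.134 m.
V = k[(-1.57×10⁻⁶)/(0.134)] = -1.05×10⁵ V.

-1.05×10⁵ V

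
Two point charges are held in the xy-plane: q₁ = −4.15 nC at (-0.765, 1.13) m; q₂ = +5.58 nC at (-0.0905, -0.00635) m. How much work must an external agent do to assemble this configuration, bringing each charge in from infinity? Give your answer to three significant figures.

The assembly work is the sum of pairwise potential energies, U = Σ_{i<j} kqᵢqⱼ/rᵢⱼ.
Pair separations: r₁₂ = 1.32 m.
U = (-1.58×10⁻⁷) = -1.58×10⁻⁷ J.

-1.58×10⁻⁷ J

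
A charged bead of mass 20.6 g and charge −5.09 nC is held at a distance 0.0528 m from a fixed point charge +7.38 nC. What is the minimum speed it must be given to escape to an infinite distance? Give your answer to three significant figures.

0.0249 m/s

To just escape, total mechanical energy must reach zero at infinity: ½mv²_min + U = 0, so ½mv²_min = −U = |kQq|/r.
|U| = |kQq|/r = (8.99×10⁹ N·m²/C²)(7.38×10⁻⁹)(5.09×10⁻⁹)/(0.0528) = 6.40×10⁻⁶ J.
v_min = √(2|U|/m) = √(2·6.40×10⁻⁶/0.0206) = 0.0249 m/s.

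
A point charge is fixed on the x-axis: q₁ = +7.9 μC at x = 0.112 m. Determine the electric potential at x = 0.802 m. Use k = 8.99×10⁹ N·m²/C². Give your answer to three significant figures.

1.03×10⁵ V

Electric potential is a scalar, so the contributions from each charge add algebraically: V = Σ kqᵢ/rᵢ.
V = k[(7.90×10⁻⁶)/(0.690)] = 1.03×10⁵ V.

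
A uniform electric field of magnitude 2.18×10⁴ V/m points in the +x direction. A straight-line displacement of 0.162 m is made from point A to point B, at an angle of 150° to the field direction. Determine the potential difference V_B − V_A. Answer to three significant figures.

Only the component of displacement along E changes the potential: ΔV = −E·d·cosθ.
ΔV = −(2.18×10⁴ V/m)(0.162 m)cos150° = 3060 V.

3060 V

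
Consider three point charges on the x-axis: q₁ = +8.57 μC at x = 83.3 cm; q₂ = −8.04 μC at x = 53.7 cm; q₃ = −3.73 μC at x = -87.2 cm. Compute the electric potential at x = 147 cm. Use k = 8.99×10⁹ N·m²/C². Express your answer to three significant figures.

2.92×10⁴ V

The total potential is the scalar sum of each charge's contribution, V = Σ kqᵢ/rᵢ.
Distances from the field point to each charge: r₁ = 0.637 m, r₂ = 0.933 m, r₃ = 2.34 m.
V = k[(8.57×10⁻⁶)/(0.637) + (-8.04×10⁻⁶)/(0.933) + (-3.73×10⁻⁶)/(2.34)] = 2.92×10⁴ V.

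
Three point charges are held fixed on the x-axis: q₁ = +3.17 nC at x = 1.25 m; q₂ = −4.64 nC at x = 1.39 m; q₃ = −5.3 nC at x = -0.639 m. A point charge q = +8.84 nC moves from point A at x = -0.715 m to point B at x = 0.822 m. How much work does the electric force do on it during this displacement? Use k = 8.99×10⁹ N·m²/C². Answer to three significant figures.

-5.24×10⁻⁶ J

The work done by the electric force is W_field = −ΔU = −q(V_B − V_A) = q(V_A − V_B).
At A: distances to the source charges are 1.96 m, 2.10 m, 0.0760 m; V_A = Σ kqᵢ/rᵢ = -632 V.
At B: distances to the source charges are 0.428 m, 0.568 m, 1.46 m; V_B = Σ kqᵢ/rᵢ = -39.5 V.
ΔV = V_B − V_A = 593 V.
W_field = −qΔV = −(8.84×10⁻⁹ C)(593 V) = -5.24×10⁻⁶ J.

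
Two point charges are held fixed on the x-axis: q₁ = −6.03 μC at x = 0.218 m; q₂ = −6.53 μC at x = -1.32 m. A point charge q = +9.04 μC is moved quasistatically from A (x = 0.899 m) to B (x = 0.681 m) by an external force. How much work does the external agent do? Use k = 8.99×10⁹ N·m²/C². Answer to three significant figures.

-0.365 J

For quasistatic motion the external work equals the change in potential energy: W_ext = qΔV = q(V_B − V_A).
At A: distances to the source charges are 0.681 m, 2.22 m; V_A = Σ kqᵢ/rᵢ = -1.06×10⁵ V.
At B: distances to the source charges are 0.463 m, 2.00 m; V_B = Σ kqᵢ/rᵢ = -1.46×10⁵ V.
ΔV = V_B − V_A = -4.04×10⁴ V.
W_ext = qΔV = (9.04×10⁻⁶ C)(-4.04×10⁴ V) = -0.365 J.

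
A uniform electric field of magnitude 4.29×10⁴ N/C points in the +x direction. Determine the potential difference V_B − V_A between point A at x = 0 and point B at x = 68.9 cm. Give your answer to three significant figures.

-2.96×10⁴ V

In a uniform field, potential decreases in the direction of E: V_B − V_A = −E·Δx.
V_B − V_A = −(4.29×10⁴ V/m)(0.689 m) = -2.96×10⁴ V.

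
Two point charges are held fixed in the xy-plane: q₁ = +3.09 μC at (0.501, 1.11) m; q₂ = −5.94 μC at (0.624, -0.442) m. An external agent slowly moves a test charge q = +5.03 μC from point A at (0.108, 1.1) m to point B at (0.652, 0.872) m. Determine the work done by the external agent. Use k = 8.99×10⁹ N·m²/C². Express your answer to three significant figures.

For quasistatic motion the external work equals the change in potential energy: W_ext = qΔV = q(V_B − V_A).
At A: distances to the source charges are 0.393 m, 1.63 m; V_A = Σ kqᵢ/rᵢ = 3.78×10⁴ V.
At B: distances to the source charges are 0.282 m, 1.31 m; V_B = Σ kqᵢ/rᵢ = 5.79×10⁴ V.
ΔV = V_B − V_A = 2.01×10⁴ V.
W_ext = qΔV = (5.03×10⁻⁶ C)(2.01×10⁴ V) = 0.101 J.

0.101 J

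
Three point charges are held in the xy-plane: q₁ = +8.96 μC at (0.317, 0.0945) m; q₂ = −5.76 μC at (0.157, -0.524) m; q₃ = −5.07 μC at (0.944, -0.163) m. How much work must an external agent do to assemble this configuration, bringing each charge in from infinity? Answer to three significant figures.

The assembly work is the sum of pairwise potential energies, U = Σ_{i<j} kqᵢqⱼ/rᵢⱼ.
Pair separations: r₁₂ = 0.639 m, r₁₃ = 0.678 m, r₂₃ = 0.866 m.
U = (-0.726) + (-0.603) + (0.303) = -1.03 J.

-1.03 J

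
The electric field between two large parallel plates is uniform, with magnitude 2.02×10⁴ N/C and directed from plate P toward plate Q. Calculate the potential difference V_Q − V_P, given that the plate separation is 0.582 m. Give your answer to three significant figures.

In a uniform field, potential decreases in the direction of E: ΔV = −E·d for a displacement d parallel to E.
Going from P to Q is a displacement of 0.582 m along the field, so V_Q − V_P = −Ed = -1.18×10⁴ V.

-1.18×10⁴ V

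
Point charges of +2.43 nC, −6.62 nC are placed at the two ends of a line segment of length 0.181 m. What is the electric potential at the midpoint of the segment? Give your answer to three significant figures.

The total potential is the scalar sum of each charge's contribution, V = Σ kqᵢ/rᵢ.
Each charge is 0.0905 m from the midpoint.
V = k[(2.43×10⁻⁹)/(0.0905) + (-6.62×10⁻⁹)/(0.0905)] = -416 V.

-416 V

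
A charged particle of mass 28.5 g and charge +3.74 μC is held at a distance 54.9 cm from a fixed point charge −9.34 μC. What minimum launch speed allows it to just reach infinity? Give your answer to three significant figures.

To just escape, total mechanical energy must reach zero at infinity: ½mv²_min + U = 0, so ½mv²_min = −U = |kQq|/r.
|U| = |kQq|/r = (8.99×10⁹ N·m²/C²)(9.34×10⁻⁶)(3.74×10⁻⁶)/(0.549) = 0.572 J.
v_min = √(2|U|/m) = √(2·0.572/0.0285) = 6.34 m/s.

6.34 m/s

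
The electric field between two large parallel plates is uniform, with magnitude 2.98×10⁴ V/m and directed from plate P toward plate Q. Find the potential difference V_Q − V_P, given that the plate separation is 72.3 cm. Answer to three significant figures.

-2.15×10⁴ V

In a uniform field, potential decreases in the direction of E: ΔV = −E·d for a displacement d parallel to E.
Going from P to Q is a displacement of 72.3 cm along the field, so V_Q − V_P = −Ed = -2.15×10⁴ V.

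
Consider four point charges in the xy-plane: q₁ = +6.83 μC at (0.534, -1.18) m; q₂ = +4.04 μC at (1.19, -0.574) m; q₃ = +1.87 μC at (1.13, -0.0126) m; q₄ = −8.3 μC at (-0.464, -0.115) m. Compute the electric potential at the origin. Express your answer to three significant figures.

-6.63×10⁴ V

Electric potential is a scalar, so the contributions from each charge add algebraically: V = Σ kqᵢ/rᵢ.
Distances from the field point to each charge: r₁ = 1.30 m, r₂ = 1.32 m, r₃ = 1.13 m, r₄ = 0.478 m.
V = k[(6.83×10⁻⁶)/(1.30) + (4.04×10⁻⁶)/(1.32) + (1.87×10⁻⁶)/(1.13) + (-8.30×10⁻⁶)/(0.478)] = -6.63×10⁴ V.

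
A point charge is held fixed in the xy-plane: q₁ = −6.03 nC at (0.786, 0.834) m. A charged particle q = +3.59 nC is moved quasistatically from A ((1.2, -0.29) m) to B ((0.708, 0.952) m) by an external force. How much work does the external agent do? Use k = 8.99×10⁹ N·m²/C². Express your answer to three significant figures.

For quasistatic motion the external work equals the change in potential energy: W_ext = qΔV = q(V_B − V_A).
At A: distance to the source charge is 1.20 m; V_A = kq₁/r = -45.3 V.
At B: distance to the source charge is 0.141 m; V_B = kq₁/r = -383 V.
ΔV = V_B − V_A = -338 V.
W_ext = qΔV = (3.59×10⁻⁹ C)(-338 V) = -1.21×10⁻⁶ J.

-1.21×10⁻⁶ J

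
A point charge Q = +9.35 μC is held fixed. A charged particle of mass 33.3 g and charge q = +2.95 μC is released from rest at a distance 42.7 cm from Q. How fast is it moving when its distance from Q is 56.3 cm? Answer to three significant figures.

Only the electrostatic force acts, so mechanical energy is conserved: ½mv² = U₁ − U₂ = kQq(1/r₁ − 1/r₂).
U₁ − U₂ = (8.99×10⁹ N·m²/C²)(9.35×10⁻⁶ C)(2.95×10⁻⁶ C)(1/0.427 − 1/0.563) = 0.140 J.
v = √(2·0.140/0.0333) = 2.90 m/s.

2.90 m/s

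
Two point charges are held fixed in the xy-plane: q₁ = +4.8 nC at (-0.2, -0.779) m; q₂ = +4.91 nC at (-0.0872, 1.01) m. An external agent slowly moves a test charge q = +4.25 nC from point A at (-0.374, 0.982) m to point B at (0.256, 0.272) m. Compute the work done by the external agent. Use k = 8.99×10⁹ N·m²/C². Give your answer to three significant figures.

For quasistatic motion the external work equals the change in potential energy: W_ext = qΔV = q(V_B − V_A).
At A: distances to the source charges are 1.77 m, 0.288 m; V_A = Σ kqᵢ/rᵢ = 178 V.
At B: distances to the source charges are 1.15 m, 0.814 m; V_B = Σ kqᵢ/rᵢ = 91.9 V.
ΔV = V_B − V_A = -85.7 V.
W_ext = qΔV = (4.25×10⁻⁹ C)(-85.7 V) = -3.64×10⁻⁷ J.

-3.64×10⁻⁷ J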